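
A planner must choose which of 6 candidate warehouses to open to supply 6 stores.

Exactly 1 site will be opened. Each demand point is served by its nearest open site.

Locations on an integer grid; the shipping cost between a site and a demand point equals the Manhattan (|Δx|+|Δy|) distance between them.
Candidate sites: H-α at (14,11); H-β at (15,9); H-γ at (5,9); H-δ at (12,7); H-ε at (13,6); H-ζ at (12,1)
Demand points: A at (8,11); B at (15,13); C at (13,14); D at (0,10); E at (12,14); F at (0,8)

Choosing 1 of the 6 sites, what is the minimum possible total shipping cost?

50

Open {H-α}.
  A→H-α 6, B→H-α 3, C→H-α 4, D→H-α 15, E→H-α 5, F→H-α 17  ⇒ total 50.
Compare {H-γ}: total 56.
Compare {H-β}: total 60.
No size-1 selection does better; minimum is 50.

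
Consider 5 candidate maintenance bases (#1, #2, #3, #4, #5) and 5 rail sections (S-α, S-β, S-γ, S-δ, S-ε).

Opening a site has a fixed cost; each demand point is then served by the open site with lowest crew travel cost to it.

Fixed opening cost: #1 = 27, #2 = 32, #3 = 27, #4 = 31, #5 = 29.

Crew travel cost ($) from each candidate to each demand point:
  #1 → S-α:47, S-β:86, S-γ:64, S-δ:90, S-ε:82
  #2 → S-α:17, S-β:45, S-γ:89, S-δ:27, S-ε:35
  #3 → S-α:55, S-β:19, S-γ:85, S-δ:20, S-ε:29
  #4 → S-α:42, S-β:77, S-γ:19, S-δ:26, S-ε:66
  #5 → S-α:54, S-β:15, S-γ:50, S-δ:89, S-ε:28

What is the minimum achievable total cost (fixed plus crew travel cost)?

187

Open {#3, #4}: assign each demand point to its cheapest open site.
  S-α→#4 42, S-β→#3 19, S-γ→#4 19, S-δ→#3 20, S-ε→#3 29
  crew travel cost 129, fixed 58 → total 187.
Compare {#4, #5}: crew travel cost 130 + fixed 60 = 190.
Compare {#2, #3, #4}: crew travel cost 104 + fixed 90 = 194.
Compare {#2, #4, #5}: crew travel cost 105 + fixed 92 = 197.
All other subsets cost ≥ 190. Minimum total cost: 187.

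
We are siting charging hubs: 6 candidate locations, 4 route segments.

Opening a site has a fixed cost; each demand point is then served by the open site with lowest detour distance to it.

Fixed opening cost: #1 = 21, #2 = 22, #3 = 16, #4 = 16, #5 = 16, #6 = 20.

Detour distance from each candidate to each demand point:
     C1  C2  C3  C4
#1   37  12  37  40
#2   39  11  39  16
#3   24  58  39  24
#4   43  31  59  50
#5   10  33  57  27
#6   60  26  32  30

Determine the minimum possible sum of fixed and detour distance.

Open {#2, #5}: assign each demand point to its cheapest open site.
  C1→#5 10, C2→#2 11, C3→#2 39, C4→#2 16
  detour distance 76, fixed 38 → total 114.
Compare {#1, #5}: detour distance 86 + fixed 37 = 123.
Compare {#2}: detour distance 105 + fixed 22 = 127.
Compare {#2, #5, #6}: detour distance 69 + fixed 58 = 127.
All other subsets cost ≥ 123. Minimum total cost: 114.

114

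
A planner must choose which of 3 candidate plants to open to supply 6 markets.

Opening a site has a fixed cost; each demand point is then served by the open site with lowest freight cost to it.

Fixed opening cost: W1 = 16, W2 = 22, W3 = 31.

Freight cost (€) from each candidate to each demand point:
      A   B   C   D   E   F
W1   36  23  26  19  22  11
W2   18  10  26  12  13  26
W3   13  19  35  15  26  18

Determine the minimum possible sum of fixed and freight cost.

Open {W2}: assign each demand point to its cheapest open site.
  A→W2 18, B→W2 10, C→W2 26, D→W2 12, E→W2 13, F→W2 26
  freight cost 105, fixed 22 → total 127.
Compare {W1, W2}: freight cost 90 + fixed 38 = 128.
Compare {W2, W3}: freight cost 92 + fixed 53 = 145.
Compare {W1}: freight cost 137 + fixed 16 = 153.
All other subsets cost ≥ 128. Minimum total cost: 127.

127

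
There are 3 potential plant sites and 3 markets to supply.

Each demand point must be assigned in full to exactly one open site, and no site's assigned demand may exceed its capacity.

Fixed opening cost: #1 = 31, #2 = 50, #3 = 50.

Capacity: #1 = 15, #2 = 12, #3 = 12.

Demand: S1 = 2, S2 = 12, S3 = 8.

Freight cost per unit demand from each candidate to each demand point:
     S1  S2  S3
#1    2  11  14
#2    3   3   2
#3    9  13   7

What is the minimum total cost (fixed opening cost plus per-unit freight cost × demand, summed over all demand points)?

Open {#2, #3}; cheapest assignment that respects the capacities:
  #2 (cap 12, load 12): S2 — cost 12×3 = 36
  #3 (cap 12, load 10): S1, S3 — cost 2×9 + 8×7 = 74
  Shipping 110, fixed 100 → total 210.
  Any other capacity-feasible assignment to {#2, #3} ships for at least 110.
Compare {#1, #2, #3}: its best feasible assignment gives total 227.
Compare {#1, #2}: its best feasible assignment gives total 233.
Every other set of open sites that can feasibly serve all demand totals ≥ 227 even under its best assignment. Minimum: 210.

210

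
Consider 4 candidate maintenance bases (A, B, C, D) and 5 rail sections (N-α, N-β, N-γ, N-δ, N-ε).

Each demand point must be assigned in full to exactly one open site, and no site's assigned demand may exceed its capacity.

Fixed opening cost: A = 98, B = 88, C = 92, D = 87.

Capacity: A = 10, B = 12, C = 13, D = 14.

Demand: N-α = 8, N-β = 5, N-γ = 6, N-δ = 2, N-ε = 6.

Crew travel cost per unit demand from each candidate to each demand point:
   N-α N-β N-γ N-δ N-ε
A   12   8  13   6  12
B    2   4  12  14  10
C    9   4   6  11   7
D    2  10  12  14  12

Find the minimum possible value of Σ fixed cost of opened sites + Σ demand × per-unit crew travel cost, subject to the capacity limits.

Open {C, D}; cheapest assignment that respects the capacities:
  C (cap 13, load 13): N-β, N-γ, N-δ — cost 5×4 + 6×6 + 2×11 = 78
  D (cap 14, load 14): N-α, N-ε — cost 8×2 + 6×12 = 88
  Shipping 166, fixed 179 → total 345.
  Any other capacity-feasible assignment to {C, D} ships for at least 166.
Compare {B, C, D}: its best feasible assignment gives total 409.
Compare {A, C, D}: its best feasible assignment gives total 423.
Every other set of open sites that can feasibly serve all demand totals ≥ 409 even under its best assignment. Minimum: 345.

345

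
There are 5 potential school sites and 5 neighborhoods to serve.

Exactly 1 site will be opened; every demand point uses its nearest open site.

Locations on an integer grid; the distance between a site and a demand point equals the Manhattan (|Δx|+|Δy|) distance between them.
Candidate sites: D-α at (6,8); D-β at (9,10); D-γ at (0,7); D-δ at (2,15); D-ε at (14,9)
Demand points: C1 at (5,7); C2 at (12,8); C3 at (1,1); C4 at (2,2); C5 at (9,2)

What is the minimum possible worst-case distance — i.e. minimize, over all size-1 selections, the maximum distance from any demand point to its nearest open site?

Open {D-α}.
  Farthest demand point is C3 at distance 12 (to D-α); all others are ≤ 12.
With {D-γ} the worst case is 14.
With {D-β} the worst case is 17.
No size-1 selection achieves below 12.

12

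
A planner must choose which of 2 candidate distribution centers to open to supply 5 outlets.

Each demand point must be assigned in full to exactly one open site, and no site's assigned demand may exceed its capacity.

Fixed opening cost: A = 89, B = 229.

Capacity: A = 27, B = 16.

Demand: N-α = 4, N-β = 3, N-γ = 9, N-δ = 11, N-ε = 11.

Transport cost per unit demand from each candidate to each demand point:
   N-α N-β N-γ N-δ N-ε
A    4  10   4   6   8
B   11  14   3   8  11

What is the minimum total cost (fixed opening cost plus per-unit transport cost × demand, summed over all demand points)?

Open {A, B}; cheapest assignment that respects the capacities:
  A (cap 27, load 26): N-α, N-δ, N-ε — cost 4×4 + 11×6 + 11×8 = 170
  B (cap 16, load 12): N-β, N-γ — cost 3×14 + 9×3 = 69
  Shipping 239, fixed 318 → total 557.
  Any other capacity-feasible assignment to {A, B} ships for at least 239.
Total demand is 38 and no other set of sites has combined capacity ≥ 38, so {A, B} is the only feasible choice of open sites. Minimum: 557.

557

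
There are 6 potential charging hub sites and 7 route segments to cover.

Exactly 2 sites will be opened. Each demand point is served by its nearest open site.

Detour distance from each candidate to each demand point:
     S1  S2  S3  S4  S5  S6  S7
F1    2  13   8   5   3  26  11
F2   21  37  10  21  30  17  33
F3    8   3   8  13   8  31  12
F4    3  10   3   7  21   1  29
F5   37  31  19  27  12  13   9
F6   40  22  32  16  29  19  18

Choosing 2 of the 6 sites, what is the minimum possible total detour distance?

Open {F1, F4}.
  S1→F1 2, S2→F4 10, S3→F4 3, S4→F1 5, S5→F1 3, S6→F4 1, S7→F1 11  ⇒ total 35.
Compare {F3, F4}: total 37.
Compare {F4, F5}: total 45.
No size-2 selection does better; minimum is 35.

35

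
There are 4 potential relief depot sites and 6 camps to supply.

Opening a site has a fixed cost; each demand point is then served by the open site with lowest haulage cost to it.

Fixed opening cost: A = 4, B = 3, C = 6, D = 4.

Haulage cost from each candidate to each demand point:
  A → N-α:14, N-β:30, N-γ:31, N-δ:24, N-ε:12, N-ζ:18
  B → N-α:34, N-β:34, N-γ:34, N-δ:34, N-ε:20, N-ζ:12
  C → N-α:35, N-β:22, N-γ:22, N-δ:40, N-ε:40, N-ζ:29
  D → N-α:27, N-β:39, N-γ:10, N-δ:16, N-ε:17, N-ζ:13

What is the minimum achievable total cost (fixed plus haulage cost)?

101

Open {A, C, D}: assign each demand point to its cheapest open site.
  N-α→A 14, N-β→C 22, N-γ→D 10, N-δ→D 16, N-ε→A 12, N-ζ→D 13
  haulage cost 87, fixed 14 → total 101.
Compare {A, D}: haulage cost 95 + fixed 8 = 103.
Compare {A, B, C, D}: haulage cost 86 + fixed 17 = 103.
Compare {A, B, D}: haulage cost 94 + fixed 11 = 105.
All other subsets cost ≥ 103. Minimum total cost: 101.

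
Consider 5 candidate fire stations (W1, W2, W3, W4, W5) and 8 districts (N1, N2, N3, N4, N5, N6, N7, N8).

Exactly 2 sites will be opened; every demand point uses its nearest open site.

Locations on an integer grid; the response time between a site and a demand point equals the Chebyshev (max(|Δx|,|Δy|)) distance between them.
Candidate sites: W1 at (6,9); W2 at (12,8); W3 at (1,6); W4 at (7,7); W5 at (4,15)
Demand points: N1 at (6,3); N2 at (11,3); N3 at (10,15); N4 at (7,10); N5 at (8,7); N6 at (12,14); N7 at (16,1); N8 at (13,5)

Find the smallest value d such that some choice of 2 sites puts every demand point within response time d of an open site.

7

Open {W1, W2}.
  Farthest demand point is N7 at response time 7 (to W2); all others are ≤ 7.
With {W2, W3} the worst case is 7.
With {W2, W4} the worst case is 7.
No size-2 selection achieves below 7.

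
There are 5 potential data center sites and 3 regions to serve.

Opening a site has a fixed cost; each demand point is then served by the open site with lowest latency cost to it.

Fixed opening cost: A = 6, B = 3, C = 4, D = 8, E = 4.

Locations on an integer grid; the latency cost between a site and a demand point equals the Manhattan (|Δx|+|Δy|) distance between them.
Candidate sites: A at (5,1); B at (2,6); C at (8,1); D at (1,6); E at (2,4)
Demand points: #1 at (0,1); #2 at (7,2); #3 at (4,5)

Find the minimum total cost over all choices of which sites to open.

Open {C, E}: assign each demand point to its cheapest open site.
  #1→E 5, #2→C 2, #3→E 3
  latency cost 10, fixed 8 → total 18.
Compare {A}: latency cost 13 + fixed 6 = 19.
Compare {E}: latency cost 15 + fixed 4 = 19.
Compare {B, C}: latency cost 12 + fixed 7 = 19.
All other subsets cost ≥ 19. Minimum total cost: 18.

18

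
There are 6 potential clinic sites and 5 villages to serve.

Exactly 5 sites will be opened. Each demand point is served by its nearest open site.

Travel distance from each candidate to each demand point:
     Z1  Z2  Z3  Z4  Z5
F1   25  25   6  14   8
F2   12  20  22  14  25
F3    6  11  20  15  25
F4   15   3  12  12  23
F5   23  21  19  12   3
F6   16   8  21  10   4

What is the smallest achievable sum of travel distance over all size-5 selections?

28

Open {F1, F3, F4, F5, F6}.
  Z1→F3 6, Z2→F4 3, Z3→F1 6, Z4→F6 10, Z5→F5 3  ⇒ total 28.
Compare {F1, F2, F3, F4, F6}: total 29.
Compare {F1, F2, F3, F4, F5}: total 30.
No size-5 selection does better; minimum is 28.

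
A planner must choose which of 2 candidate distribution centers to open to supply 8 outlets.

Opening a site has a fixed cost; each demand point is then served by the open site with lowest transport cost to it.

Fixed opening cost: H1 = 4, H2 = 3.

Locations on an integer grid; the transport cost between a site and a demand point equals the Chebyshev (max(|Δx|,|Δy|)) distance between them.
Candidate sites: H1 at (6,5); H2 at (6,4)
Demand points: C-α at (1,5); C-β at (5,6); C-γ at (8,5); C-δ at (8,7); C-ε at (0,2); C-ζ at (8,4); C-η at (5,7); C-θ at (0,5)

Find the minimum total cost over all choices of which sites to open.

30

Open {H1}: assign each demand point to its cheapest open site.
  C-α→H1 5, C-β→H1 1, C-γ→H1 2, C-δ→H1 2, C-ε→H1 6, C-ζ→H1 2, C-η→H1 2, C-θ→H1 6
  transport cost 26, fixed 4 → total 30.
Compare {H2}: transport cost 29 + fixed 3 = 32.
Compare {H1, H2}: transport cost 26 + fixed 7 = 33.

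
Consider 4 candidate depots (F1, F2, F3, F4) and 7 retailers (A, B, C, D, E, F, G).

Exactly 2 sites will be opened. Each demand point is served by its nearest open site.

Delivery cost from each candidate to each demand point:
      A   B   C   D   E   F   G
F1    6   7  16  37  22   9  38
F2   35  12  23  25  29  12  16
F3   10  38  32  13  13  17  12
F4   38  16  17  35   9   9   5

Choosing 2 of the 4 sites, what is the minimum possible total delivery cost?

Open {F1, F3}.
  A→F1 6, B→F1 7, C→F1 16, D→F3 13, E→F3 13, F→F1 9, G→F3 12  ⇒ total 76.
Compare {F3, F4}: total 79.
Compare {F1, F4}: total 87.
No size-2 selection does better; minimum is 76.

76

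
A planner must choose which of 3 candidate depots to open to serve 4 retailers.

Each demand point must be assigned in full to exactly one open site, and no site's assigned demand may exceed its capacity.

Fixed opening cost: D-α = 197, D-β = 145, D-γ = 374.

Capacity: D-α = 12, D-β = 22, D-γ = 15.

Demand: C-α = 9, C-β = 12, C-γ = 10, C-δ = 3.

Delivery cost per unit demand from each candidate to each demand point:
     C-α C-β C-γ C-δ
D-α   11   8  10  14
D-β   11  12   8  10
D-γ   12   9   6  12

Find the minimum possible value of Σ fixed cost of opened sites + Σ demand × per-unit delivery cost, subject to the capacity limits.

Open {D-α, D-β}; cheapest assignment that respects the capacities:
  D-α (cap 12, load 12): C-β — cost 12×8 = 96
  D-β (cap 22, load 22): C-α, C-γ, C-δ — cost 9×11 + 10×8 + 3×10 = 209
  Shipping 305, fixed 342 → total 647.
  Any other capacity-feasible assignment to {D-α, D-β} ships for at least 305.
Compare {D-β, D-γ}: its best feasible assignment gives total 836.
Compare {D-α, D-β, D-γ}: its best feasible assignment gives total 1001.
Every other set of open sites that can feasibly serve all demand totals ≥ 836 even under its best assignment. Minimum: 647.

647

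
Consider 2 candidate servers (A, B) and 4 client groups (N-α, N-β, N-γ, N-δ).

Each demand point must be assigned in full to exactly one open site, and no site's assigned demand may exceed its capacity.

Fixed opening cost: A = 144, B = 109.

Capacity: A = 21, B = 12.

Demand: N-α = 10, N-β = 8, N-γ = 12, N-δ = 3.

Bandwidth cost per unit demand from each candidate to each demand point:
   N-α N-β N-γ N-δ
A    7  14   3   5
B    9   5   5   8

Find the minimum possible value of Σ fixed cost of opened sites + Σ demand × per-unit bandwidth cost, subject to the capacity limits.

Open {A, B}; cheapest assignment that respects the capacities:
  A (cap 21, load 21): N-α, N-β, N-δ — cost 10×7 + 8×14 + 3×5 = 197
  B (cap 12, load 12): N-γ — cost 12×5 = 60
  Shipping 257, fixed 253 → total 510.
  Any other capacity-feasible assignment to {A, B} ships for at least 257.
Total demand is 33 and no other set of sites has combined capacity ≥ 33, so {A, B} is the only feasible choice of open sites. Minimum: 510.

510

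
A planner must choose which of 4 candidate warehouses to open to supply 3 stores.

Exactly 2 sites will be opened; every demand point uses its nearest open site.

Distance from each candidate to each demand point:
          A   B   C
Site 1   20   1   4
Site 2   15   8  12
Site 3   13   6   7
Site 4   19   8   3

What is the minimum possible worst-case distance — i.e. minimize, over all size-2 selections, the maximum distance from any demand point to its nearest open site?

13

Open {Site 1, Site 3}.
  Farthest demand point is A at distance 13 (to Site 3); all others are ≤ 13.
With {Site 2, Site 3} the worst case is 13.
With {Site 3, Site 4} the worst case is 13.
No size-2 selection achieves below 13.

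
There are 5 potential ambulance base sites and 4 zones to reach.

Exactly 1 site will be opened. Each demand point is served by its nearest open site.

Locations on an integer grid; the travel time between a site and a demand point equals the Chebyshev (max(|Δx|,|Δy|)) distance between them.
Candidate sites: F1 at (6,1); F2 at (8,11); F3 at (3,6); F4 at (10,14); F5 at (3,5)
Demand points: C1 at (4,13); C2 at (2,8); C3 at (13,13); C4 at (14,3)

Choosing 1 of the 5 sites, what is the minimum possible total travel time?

23

Open {F2}.
  C1→F2 4, C2→F2 6, C3→F2 5, C4→F2 8  ⇒ total 23.
Compare {F4}: total 28.
Compare {F3}: total 30.
No size-1 selection does better; minimum is 23.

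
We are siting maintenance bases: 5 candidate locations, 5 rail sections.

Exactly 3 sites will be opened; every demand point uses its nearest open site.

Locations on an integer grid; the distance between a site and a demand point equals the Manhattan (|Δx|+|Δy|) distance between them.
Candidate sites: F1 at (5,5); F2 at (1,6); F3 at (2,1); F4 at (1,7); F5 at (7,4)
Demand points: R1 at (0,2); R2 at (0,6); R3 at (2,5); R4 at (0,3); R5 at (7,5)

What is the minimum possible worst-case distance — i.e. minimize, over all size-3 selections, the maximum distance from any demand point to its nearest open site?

4

Open {F1, F2, F3}.
  Farthest demand point is R4 at distance 4 (to F2); all others are ≤ 4.
With {F1, F3, F4} the worst case is 4.
With {F2, F3, F5} the worst case is 4.
No size-3 selection achieves below 4.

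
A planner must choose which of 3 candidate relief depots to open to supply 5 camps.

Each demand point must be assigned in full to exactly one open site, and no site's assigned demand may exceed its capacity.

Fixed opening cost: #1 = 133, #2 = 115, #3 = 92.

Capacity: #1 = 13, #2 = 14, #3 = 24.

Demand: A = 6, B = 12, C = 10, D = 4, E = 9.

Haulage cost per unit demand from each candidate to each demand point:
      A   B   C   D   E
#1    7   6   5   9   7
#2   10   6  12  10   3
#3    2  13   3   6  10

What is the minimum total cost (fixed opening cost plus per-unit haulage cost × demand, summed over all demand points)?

Open {#1, #2, #3}; cheapest assignment that respects the capacities:
  #1 (cap 13, load 12): B — cost 12×6 = 72
  #2 (cap 14, load 9): E — cost 9×3 = 27
  #3 (cap 24, load 20): A, C, D — cost 6×2 + 10×3 + 4×6 = 66
  Shipping 165, fixed 340 → total 505.
  Any other capacity-feasible assignment to {#1, #2, #3} ships for at least 165.
Total demand is 41 and no other set of sites has combined capacity ≥ 41, so {#1, #2, #3} is the only feasible choice of open sites. Minimum: 505.

505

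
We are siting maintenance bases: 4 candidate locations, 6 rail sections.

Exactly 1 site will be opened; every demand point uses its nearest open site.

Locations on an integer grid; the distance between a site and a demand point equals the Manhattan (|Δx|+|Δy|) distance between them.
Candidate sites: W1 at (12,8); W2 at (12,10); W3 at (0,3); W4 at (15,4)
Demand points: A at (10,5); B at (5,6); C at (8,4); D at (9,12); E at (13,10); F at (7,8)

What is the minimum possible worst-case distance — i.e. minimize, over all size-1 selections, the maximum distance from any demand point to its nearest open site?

9

Open {W1}.
  Farthest demand point is B at distance 9 (to W1); all others are ≤ 9.
With {W2} the worst case is 11.
With {W4} the worst case is 14.
No size-1 selection achieves below 9.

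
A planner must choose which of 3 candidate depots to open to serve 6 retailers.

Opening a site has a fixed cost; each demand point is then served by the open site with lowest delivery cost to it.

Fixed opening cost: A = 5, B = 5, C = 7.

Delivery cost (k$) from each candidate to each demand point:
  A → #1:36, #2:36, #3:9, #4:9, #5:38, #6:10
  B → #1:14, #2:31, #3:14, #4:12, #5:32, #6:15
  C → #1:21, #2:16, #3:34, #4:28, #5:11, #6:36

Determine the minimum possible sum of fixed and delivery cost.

86

Open {A, B, C}: assign each demand point to its cheapest open site.
  #1→B 14, #2→C 16, #3→A 9, #4→A 9, #5→C 11, #6→A 10
  delivery cost 69, fixed 17 → total 86.
Compare {A, C}: delivery cost 76 + fixed 12 = 88.
Compare {B, C}: delivery cost 82 + fixed 12 = 94.
Compare {A, B}: delivery cost 105 + fixed 10 = 115.
All other subsets cost ≥ 88. Minimum total cost: 86.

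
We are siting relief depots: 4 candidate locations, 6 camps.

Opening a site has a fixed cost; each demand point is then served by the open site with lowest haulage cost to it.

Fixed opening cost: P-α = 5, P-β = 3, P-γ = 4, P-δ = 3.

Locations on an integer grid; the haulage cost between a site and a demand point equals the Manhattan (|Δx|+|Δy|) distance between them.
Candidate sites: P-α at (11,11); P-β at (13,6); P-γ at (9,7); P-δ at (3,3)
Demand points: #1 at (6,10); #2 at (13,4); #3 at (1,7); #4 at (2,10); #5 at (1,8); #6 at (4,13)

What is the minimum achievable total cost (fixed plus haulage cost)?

49

Open {P-α, P-β, P-δ}: assign each demand point to its cheapest open site.
  #1→P-α 6, #2→P-β 2, #3→P-δ 6, #4→P-δ 8, #5→P-δ 7, #6→P-α 9
  haulage cost 38, fixed 11 → total 49.
Compare {P-β, P-δ}: haulage cost 44 + fixed 6 = 50.
Compare {P-β, P-γ, P-δ}: haulage cost 40 + fixed 10 = 50.
Compare {P-γ, P-δ}: haulage cost 45 + fixed 7 = 52.
All other subsets cost ≥ 50. Minimum total cost: 49.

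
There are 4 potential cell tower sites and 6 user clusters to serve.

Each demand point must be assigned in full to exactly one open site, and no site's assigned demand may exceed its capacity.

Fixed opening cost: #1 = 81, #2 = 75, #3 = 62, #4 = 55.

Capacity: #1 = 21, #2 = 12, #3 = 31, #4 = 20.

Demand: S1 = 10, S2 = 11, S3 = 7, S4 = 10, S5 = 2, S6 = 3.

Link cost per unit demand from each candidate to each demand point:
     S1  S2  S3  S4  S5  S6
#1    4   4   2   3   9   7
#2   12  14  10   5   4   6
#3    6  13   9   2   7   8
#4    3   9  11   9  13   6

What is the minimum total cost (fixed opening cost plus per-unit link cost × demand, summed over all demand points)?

Open {#1, #3}; cheapest assignment that respects the capacities:
  #1 (cap 21, load 21): S2, S3, S6 — cost 11×4 + 7×2 + 3×7 = 79
  #3 (cap 31, load 22): S1, S4, S5 — cost 10×6 + 10×2 + 2×7 = 94
  Shipping 173, fixed 143 → total 316.
  Any other capacity-feasible assignment to {#1, #3} ships for at least 173.
Compare {#1, #3, #4}: its best feasible assignment gives total 338.
Compare {#1, #2, #4}: its best feasible assignment gives total 375.
Every other set of open sites that can feasibly serve all demand totals ≥ 338 even under its best assignment. Minimum: 316.

316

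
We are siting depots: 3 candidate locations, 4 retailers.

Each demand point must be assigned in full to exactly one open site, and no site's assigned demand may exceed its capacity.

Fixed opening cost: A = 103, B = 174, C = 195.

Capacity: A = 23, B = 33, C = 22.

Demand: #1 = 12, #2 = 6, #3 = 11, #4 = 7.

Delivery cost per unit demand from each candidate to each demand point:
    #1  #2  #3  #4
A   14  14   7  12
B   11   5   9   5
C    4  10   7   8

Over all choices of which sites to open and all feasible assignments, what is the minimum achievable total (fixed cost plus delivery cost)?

Open {A, B}; cheapest assignment that respects the capacities:
  A (cap 23, load 11): #3 — cost 11×7 = 77
  B (cap 33, load 25): #1, #2, #4 — cost 12×11 + 6×5 + 7×5 = 197
  Shipping 274, fixed 277 → total 551.
  Any other capacity-feasible assignment to {A, B} ships for at least 274.
Compare {A, C}: its best feasible assignment gives total 563.
Compare {B, C}: its best feasible assignment gives total 581.
Every other set of open sites that can feasibly serve all demand totals ≥ 563 even under its best assignment. Minimum: 551.

551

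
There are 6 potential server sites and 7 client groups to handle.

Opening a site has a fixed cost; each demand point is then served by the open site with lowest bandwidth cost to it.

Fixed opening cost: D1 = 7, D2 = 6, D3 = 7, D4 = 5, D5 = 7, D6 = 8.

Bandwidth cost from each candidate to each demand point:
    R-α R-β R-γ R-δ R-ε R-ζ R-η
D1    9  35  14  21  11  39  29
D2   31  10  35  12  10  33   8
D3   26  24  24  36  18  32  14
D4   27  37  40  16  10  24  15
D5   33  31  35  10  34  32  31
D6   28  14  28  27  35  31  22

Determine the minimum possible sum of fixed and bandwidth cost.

105

Open {D1, D2, D4}: assign each demand point to its cheapest open site.
  R-α→D1 9, R-β→D2 10, R-γ→D1 14, R-δ→D2 12, R-ε→D2 10, R-ζ→D4 24, R-η→D2 8
  bandwidth cost 87, fixed 18 → total 105.
Compare {D1, D2}: bandwidth cost 96 + fixed 13 = 109.
Compare {D1, D2, D4, D5}: bandwidth cost 85 + fixed 25 = 110.
Compare {D1, D2, D3, D4}: bandwidth cost 87 + fixed 25 = 112.
All other subsets cost ≥ 109. Minimum total cost: 105.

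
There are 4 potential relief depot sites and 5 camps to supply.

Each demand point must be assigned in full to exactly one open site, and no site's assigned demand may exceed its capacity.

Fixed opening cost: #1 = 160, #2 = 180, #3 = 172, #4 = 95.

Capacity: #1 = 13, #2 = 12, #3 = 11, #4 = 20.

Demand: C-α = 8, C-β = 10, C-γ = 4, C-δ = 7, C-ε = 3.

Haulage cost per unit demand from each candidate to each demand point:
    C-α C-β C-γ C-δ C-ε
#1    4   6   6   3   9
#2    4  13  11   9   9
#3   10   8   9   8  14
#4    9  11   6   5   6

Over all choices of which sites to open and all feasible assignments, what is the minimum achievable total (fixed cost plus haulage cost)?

473

Open {#1, #4}; cheapest assignment that respects the capacities:
  #1 (cap 13, load 13): C-β, C-ε — cost 10×6 + 3×9 = 87
  #4 (cap 20, load 19): C-α, C-γ, C-δ — cost 8×9 + 4×6 + 7×5 = 131
  Shipping 218, fixed 255 → total 473.
  Any other capacity-feasible assignment to {#1, #4} ships for at least 218.
Compare {#2, #4}: its best feasible assignment gives total 514.
Compare {#1, #2, #4}: its best feasible assignment gives total 604.
Every other set of open sites that can feasibly serve all demand totals ≥ 514 even under its best assignment. Minimum: 473.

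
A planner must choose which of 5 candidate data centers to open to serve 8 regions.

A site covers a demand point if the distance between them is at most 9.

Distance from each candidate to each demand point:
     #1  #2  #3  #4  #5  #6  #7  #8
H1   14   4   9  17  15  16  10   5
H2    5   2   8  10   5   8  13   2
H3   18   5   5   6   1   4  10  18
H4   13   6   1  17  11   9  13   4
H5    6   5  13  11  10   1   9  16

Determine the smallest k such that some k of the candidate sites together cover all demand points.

3

Coverage sets (demand points within 9 of each site):
  H1: {#2, #3, #8}
  H2: {#1, #2, #3, #5, #6, #8}
  H3: {#2, #3, #4, #5, #6}
  H4: {#2, #3, #6, #8}
  H5: {#1, #2, #6, #7}
No 2 sites suffice: every size-2 union leaves at least one demand point uncovered.
But {H1, H3, H5} covers everything, so the minimum is 3.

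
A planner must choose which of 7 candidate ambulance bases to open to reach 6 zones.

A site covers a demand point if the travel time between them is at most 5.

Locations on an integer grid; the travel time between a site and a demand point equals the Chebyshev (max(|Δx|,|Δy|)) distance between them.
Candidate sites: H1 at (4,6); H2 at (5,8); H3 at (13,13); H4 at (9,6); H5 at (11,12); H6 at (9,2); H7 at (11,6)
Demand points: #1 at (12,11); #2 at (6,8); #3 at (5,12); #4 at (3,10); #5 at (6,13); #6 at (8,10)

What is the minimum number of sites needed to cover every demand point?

2

Coverage sets (demand points within 5 of each site):
  H1: {#2, #4, #6}
  H2: {#2, #3, #4, #5, #6}
  H3: {#1, #6}
  H4: {#1, #2, #6}
  H5: {#1, #2, #5, #6}
  H6: {}
  H7: {#1, #2, #6}
No single site covers all 6 demand points.
But {H2, H3} covers everything, so the minimum is 2.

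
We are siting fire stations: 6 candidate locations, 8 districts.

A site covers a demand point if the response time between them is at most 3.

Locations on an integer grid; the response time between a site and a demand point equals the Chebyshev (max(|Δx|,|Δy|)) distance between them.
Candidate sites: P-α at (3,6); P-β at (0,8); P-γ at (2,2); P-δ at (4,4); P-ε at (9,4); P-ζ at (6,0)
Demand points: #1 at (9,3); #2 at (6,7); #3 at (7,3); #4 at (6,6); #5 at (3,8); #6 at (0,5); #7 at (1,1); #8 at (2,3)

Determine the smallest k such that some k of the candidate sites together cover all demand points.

3

Coverage sets (demand points within 3 of each site):
  P-α: {#2, #4, #5, #6, #8}
  P-β: {#5, #6}
  P-γ: {#6, #7, #8}
  P-δ: {#2, #3, #4, #7, #8}
  P-ε: {#1, #2, #3, #4}
  P-ζ: {#1, #3}
No 2 sites suffice: every size-2 union leaves at least one demand point uncovered.
But {P-α, P-γ, P-ε} covers everything, so the minimum is 3.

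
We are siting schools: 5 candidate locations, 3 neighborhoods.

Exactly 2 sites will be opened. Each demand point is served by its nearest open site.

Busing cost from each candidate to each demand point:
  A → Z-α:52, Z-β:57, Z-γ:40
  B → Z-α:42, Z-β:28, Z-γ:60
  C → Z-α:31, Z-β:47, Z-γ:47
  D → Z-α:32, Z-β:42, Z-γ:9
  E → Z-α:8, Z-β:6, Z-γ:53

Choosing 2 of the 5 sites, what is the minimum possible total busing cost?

Open {D, E}.
  Z-α→E 8, Z-β→E 6, Z-γ→D 9  ⇒ total 23.
Compare {A, E}: total 54.
Compare {C, E}: total 61.
No size-2 selection does better; minimum is 23.

23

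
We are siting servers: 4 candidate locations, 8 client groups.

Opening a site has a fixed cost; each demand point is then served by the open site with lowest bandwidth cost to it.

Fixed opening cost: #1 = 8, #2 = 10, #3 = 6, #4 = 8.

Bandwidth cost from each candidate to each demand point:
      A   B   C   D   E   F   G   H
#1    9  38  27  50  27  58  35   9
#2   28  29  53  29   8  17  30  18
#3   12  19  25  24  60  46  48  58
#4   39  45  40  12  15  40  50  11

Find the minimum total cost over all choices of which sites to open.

158

Open {#2, #3, #4}: assign each demand point to its cheapest open site.
  A→#3 12, B→#3 19, C→#3 25, D→#4 12, E→#2 8, F→#2 17, G→#2 30, H→#4 11
  bandwidth cost 134, fixed 24 → total 158.
Compare {#1, #2, #3, #4}: bandwidth cost 129 + fixed 32 = 161.
Compare {#1, #2, #3}: bandwidth cost 141 + fixed 24 = 165.
Compare {#1, #2, #4}: bandwidth cost 141 + fixed 26 = 167.
All other subsets cost ≥ 161. Minimum total cost: 158.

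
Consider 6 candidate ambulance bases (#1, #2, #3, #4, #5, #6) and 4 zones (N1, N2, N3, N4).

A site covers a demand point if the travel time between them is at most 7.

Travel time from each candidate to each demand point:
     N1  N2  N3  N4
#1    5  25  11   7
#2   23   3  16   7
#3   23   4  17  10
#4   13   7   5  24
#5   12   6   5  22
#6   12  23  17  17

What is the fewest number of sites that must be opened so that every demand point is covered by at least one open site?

2

Coverage sets (demand points within 7 of each site):
  #1: {N1, N4}
  #2: {N2, N4}
  #3: {N2}
  #4: {N2, N3}
  #5: {N2, N3}
  #6: {}
No single site covers all 4 demand points.
But {#1, #4} covers everything, so the minimum is 2.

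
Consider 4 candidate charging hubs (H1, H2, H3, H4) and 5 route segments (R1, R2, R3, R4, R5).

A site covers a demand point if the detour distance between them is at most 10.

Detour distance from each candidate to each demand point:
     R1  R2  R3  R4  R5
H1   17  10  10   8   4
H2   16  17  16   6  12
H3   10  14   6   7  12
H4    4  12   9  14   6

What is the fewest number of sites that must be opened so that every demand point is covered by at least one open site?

2

Coverage sets (demand points within 10 of each site):
  H1: {R2, R3, R4, R5}
  H2: {R4}
  H3: {R1, R3, R4}
  H4: {R1, R3, R5}
No single site covers all 5 demand points.
But {H1, H3} covers everything, so the minimum is 2.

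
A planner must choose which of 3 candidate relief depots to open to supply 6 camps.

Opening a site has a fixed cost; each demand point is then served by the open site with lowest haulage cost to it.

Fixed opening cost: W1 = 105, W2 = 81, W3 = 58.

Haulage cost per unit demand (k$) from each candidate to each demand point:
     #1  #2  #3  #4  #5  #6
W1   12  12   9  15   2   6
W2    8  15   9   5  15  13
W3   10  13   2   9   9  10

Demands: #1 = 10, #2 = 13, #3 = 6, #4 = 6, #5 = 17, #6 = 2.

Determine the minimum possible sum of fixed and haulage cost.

531

Open {W1, W3}: assign each demand point to its cheapest open site.
  #1→W3 10×10=100, #2→W1 13×12=156, #3→W3 6×2=12, #4→W3 6×9=54, #5→W1 17×2=34, #6→W1 2×6=12
  haulage cost 368, fixed 163 → total 531.
Compare {W1, W2}: haulage cost 366 + fixed 186 = 552.
Compare {W3}: haulage cost 508 + fixed 58 = 566.
Compare {W1, W2, W3}: haulage cost 324 + fixed 244 = 568.
All other subsets cost ≥ 552. Minimum total cost: 531.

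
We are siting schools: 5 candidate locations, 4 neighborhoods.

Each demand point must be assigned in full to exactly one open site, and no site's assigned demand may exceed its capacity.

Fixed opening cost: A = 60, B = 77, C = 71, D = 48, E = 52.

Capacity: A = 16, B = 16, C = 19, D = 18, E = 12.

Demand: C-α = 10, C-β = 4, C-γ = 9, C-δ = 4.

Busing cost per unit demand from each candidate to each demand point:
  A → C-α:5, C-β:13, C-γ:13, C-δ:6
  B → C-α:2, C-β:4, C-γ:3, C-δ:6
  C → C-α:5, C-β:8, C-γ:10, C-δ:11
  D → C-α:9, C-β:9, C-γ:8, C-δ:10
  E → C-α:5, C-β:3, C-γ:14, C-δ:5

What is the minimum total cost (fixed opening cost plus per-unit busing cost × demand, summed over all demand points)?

Open {A, B}; cheapest assignment that respects the capacities:
  A (cap 16, load 14): C-α, C-δ — cost 10×5 + 4×6 = 74
  B (cap 16, load 13): C-β, C-γ — cost 4×4 + 9×3 = 43
  Shipping 117, fixed 137 → total 254.
  Any other capacity-feasible assignment to {A, B} ships for at least 117.
Compare {B, D}: its best feasible assignment gives total 273.
Compare {B, C}: its best feasible assignment gives total 281.
Every other set of open sites that can feasibly serve all demand totals ≥ 273 even under its best assignment. Minimum: 254.

254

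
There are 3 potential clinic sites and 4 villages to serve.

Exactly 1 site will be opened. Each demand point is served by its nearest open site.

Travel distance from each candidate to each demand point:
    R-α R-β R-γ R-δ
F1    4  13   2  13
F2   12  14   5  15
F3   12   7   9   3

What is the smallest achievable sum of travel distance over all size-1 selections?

Open {F3}.
  R-α→F3 12, R-β→F3 7, R-γ→F3 9, R-δ→F3 3  ⇒ total 31.
Compare {F1}: total 32.
Compare {F2}: total 46.

31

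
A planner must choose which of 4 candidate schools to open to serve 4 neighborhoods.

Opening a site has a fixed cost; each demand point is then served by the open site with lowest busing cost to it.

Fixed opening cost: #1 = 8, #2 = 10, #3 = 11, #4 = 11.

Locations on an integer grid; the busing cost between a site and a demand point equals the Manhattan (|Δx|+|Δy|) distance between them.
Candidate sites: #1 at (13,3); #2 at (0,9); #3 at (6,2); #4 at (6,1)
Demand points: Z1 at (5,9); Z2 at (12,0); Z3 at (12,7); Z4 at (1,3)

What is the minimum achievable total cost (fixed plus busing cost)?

39

Open {#1, #2}: assign each demand point to its cheapest open site.
  Z1→#2 5, Z2→#1 4, Z3→#1 5, Z4→#2 7
  busing cost 21, fixed 18 → total 39.
Compare {#1, #3}: busing cost 23 + fixed 19 = 42.
Compare {#1}: busing cost 35 + fixed 8 = 43.
Compare {#3}: busing cost 33 + fixed 11 = 44.
All other subsets cost ≥ 42. Minimum total cost: 39.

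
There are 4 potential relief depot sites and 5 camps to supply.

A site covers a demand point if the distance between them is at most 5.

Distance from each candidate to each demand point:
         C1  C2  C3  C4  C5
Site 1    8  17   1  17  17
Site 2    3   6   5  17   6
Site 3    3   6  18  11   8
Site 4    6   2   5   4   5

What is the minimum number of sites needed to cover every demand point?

Coverage sets (demand points within 5 of each site):
  Site 1: {C3}
  Site 2: {C1, C3}
  Site 3: {C1}
  Site 4: {C2, C3, C4, C5}
No single site covers all 5 demand points.
But {Site 2, Site 4} covers everything, so the minimum is 2.

2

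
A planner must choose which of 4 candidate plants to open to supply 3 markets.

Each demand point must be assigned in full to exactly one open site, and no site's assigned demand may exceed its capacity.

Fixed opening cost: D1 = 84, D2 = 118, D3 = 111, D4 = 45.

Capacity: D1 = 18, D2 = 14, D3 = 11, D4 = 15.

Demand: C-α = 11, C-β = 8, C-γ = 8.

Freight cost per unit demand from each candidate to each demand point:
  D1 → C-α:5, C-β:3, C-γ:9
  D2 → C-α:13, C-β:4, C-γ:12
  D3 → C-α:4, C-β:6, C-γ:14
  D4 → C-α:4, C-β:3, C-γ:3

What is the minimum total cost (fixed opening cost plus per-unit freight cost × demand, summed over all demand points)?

269

Open {D1, D4}; cheapest assignment that respects the capacities:
  D1 (cap 18, load 16): C-β, C-γ — cost 8×3 + 8×9 = 96
  D4 (cap 15, load 11): C-α — cost 11×4 = 44
  Shipping 140, fixed 129 → total 269.
  Any other capacity-feasible assignment to {D1, D4} ships for at least 140.
Compare {D1, D3, D4}: its best feasible assignment gives total 332.
Compare {D1, D3}: its best feasible assignment gives total 335.
Every other set of open sites that can feasibly serve all demand totals ≥ 332 even under its best assignment. Minimum: 269.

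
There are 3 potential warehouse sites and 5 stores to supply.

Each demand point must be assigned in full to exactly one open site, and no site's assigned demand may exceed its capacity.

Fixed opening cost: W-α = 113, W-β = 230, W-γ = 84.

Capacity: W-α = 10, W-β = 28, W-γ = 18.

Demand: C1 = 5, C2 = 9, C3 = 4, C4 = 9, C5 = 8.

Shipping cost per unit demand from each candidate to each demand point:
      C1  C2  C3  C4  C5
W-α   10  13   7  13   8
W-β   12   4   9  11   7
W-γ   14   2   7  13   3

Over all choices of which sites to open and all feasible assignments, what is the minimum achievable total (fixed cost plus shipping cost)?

Open {W-β, W-γ}; cheapest assignment that respects the capacities:
  W-β (cap 28, load 18): C1, C3, C4 — cost 5×12 + 4×9 + 9×11 = 195
  W-γ (cap 18, load 17): C2, C5 — cost 9×2 + 8×3 = 42
  Shipping 237, fixed 314 → total 551.
  Any other capacity-feasible assignment to {W-β, W-γ} ships for at least 237.
Compare {W-α, W-β}: its best feasible assignment gives total 612.
Compare {W-α, W-β, W-γ}: its best feasible assignment gives total 646.
Every other set of open sites that can feasibly serve all demand totals ≥ 612 even under its best assignment. Minimum: 551.

551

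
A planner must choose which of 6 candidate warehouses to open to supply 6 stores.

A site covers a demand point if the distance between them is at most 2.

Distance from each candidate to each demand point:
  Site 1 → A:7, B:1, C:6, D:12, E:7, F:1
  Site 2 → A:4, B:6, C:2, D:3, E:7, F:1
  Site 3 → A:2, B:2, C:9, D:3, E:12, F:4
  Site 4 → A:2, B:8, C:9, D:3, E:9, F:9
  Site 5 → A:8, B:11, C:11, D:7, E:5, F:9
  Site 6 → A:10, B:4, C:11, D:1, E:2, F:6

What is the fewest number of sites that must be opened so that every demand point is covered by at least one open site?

Coverage sets (demand points within 2 of each site):
  Site 1: {B, F}
  Site 2: {C, F}
  Site 3: {A, B}
  Site 4: {A}
  Site 5: {}
  Site 6: {D, E}
No 2 sites suffice: every size-2 union leaves at least one demand point uncovered.
But {Site 2, Site 3, Site 6} covers everything, so the minimum is 3.

3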